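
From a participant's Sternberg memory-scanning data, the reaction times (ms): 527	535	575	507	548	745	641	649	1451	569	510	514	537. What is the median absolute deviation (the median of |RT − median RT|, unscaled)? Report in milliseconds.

Sorted: 507, 510, 514, 527, 535, 537, 548, 569, 575, 641, 649, 745, 1451 → median = 548
|x − 548|: 21, 13, 27, 41, 0, 197, 93, 101, 903, 21, 38, 34, 11
Sorted deviations: 0, 11, 13, 21, 21, 27, 34, 38, 41, 93, 101, 197, 903 → MAD = 34

34 ms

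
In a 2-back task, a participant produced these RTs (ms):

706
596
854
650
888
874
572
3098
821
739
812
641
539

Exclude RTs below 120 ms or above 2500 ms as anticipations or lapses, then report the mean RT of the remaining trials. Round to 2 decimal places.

724.33 ms

Excluded: 3098
Retained (n=12): Σ = 8692
Mean = 8692/12 = 724.3333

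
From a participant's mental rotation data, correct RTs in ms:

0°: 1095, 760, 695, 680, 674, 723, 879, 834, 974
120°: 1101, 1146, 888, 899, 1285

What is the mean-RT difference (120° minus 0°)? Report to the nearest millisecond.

M(0°) = 7314/9 = 812.667
M(120°) = 5319/5 = 1063.800
Difference = 1063.800 − 812.667 = 251.133 ms

251 ms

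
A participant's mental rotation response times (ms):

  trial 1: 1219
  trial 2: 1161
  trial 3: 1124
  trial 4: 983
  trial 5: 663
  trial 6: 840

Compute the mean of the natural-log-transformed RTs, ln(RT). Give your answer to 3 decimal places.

6.885

ln(RT): 7.1058, 7.0570, 7.0246, 6.8906, 6.4968, 6.7334
Σ ln(RT) = 41.3083
Mean = 41.3083/6 = 6.88471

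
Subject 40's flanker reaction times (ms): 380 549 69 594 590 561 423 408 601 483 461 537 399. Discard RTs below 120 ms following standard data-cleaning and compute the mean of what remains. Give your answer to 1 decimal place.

Excluded: 69
Retained (n=12): Σ = 5986
Mean = 5986/12 = 498.8333

498.8 ms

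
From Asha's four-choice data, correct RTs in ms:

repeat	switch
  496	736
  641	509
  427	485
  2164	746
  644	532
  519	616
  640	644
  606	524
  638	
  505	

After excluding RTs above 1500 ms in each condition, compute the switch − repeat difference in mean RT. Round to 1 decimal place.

repeat: exclude 2164
M(repeat) = 5116/9 = 568.444
M(switch) = 4792/8 = 599.000
Difference = 599.000 − 568.444 = 30.556 ms

30.6 ms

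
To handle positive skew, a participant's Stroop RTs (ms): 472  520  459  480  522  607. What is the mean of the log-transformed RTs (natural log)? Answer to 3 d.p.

ln(RT): 6.1570, 6.2538, 6.1291, 6.1738, 6.2577, 6.4085
Σ ln(RT) = 37.3798
Mean = 37.3798/6 = 6.22997

6.230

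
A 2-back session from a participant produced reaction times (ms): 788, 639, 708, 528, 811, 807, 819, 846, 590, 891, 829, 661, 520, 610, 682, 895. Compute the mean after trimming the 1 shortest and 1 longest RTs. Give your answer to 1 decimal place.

Sorted: 520, 528, 590, 610, 639, 661, 682, 708, 788, 807, 811, 819, 829, 846, 891, 895
Drop lowest 1 (520) and highest 1 (895)
Remaining (n=14): Σ = 10209, mean = 10209/14 = 729.214

729.2 ms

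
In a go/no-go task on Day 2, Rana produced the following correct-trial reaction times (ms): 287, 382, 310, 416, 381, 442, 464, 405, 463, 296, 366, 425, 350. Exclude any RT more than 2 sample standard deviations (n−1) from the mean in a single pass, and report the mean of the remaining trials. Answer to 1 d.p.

383.6 ms

n = 13, ΣRT = 4987, M = 383.615
Σ(x−M)² = 43271.08; s = √(43271.08/12) = 60.049
Cutoffs: 383.615 ± 2·60.049 → [263.5, 503.7]
No RTs fall outside the cutoffs; all 13 retained. Mean = 4987/13 = 383.615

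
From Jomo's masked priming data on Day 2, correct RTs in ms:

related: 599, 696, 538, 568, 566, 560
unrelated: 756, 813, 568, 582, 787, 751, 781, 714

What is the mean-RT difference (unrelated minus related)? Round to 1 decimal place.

M(related) = 3527/6 = 587.833
M(unrelated) = 5752/8 = 719.000
Difference = 719.000 − 587.833 = 131.167 ms

131.2 ms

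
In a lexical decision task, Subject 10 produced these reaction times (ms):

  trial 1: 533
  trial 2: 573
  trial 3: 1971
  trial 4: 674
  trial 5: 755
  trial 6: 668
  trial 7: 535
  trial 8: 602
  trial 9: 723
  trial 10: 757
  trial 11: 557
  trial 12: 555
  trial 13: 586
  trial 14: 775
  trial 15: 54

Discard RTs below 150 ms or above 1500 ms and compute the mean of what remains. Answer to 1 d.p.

Excluded: 54, 1971
Retained (n=13): Σ = 8293
Mean = 8293/13 = 637.9231

637.9 ms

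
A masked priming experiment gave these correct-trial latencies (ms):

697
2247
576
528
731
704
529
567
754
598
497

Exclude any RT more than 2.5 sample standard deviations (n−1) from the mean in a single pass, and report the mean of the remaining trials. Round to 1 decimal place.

618.1 ms

n = 11, ΣRT = 8428, M = 766.182
Σ(x−M)² = 2492433.64; s = √(2492433.64/10) = 499.243
Cutoffs: 766.182 ± 2.5·499.243 → [-481.9, 2014.3]
Outside: 2247 → excluded.
Retained (n=10): Σ = 6181, mean = 6181/10 = 618.100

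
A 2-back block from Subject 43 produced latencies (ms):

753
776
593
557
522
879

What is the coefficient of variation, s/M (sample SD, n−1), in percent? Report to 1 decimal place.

21.0%

n = 6, Σ = 4080, M = 680.0000
Σ(x−M)² = 101808.000; s = √(101808.000/5) = 142.6941
CV = 142.6941 / 680.0000 = 0.20984 = 20.984%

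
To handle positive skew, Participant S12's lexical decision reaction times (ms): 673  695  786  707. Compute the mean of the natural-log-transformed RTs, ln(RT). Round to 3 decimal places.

ln(RT): 6.5117, 6.5439, 6.6670, 6.5610
Σ ln(RT) = 26.2836
Mean = 26.2836/4 = 6.57091

6.571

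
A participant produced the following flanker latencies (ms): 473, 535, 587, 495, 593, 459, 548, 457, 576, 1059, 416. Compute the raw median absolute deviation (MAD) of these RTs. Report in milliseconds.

Sorted: 416, 457, 459, 473, 495, 535, 548, 576, 587, 593, 1059 → median = 535
|x − 535|: 62, 0, 52, 40, 58, 76, 13, 78, 41, 524, 119
Sorted deviations: 0, 13, 40, 41, 52, 58, 62, 76, 78, 119, 524 → MAD = 58

58 ms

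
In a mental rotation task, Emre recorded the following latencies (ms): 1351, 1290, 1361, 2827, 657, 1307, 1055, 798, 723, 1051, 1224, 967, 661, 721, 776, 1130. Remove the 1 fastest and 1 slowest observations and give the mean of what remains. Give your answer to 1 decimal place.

1029.6 ms

Sorted: 657, 661, 721, 723, 776, 798, 967, 1051, 1055, 1130, 1224, 1290, 1307, 1351, 1361, 2827
Drop lowest 1 (657) and highest 1 (2827)
Remaining (n=14): Σ = 14415, mean = 14415/14 = 1029.643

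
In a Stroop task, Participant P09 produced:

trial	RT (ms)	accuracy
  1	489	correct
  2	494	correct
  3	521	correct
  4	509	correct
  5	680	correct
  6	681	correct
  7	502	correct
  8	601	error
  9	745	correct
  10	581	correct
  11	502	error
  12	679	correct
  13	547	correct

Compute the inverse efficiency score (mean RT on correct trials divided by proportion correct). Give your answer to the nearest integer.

691 ms

Correct trials (n=11): 489, 494, 521, 509, 680, 681, 502, 745, 581, 679, 547
Mean correct RT = 6428/11 = 584.3636 ms
Proportion correct = 11/13
IES = 584.3636 / (11/13) = 690.612 ms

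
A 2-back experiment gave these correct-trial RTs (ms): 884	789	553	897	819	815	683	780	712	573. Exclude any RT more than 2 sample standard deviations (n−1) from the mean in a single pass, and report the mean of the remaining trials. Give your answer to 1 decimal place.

n = 10, ΣRT = 7505, M = 750.500
Σ(x−M)² = 127040.50; s = √(127040.50/9) = 118.809
Cutoffs: 750.500 ± 2·118.809 → [512.9, 988.1]
No RTs fall outside the cutoffs; all 10 retained. Mean = 7505/10 = 750.500

750.5 ms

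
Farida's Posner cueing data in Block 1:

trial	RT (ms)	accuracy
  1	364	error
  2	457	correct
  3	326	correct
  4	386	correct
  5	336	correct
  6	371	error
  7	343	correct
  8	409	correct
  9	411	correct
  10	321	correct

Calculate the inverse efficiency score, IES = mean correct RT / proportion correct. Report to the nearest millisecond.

467 ms

Correct trials (n=8): 457, 326, 386, 336, 343, 409, 411, 321
Mean correct RT = 2989/8 = 373.6250 ms
Proportion correct = 8/10
IES = 373.6250 / (8/10) = 467.031 ms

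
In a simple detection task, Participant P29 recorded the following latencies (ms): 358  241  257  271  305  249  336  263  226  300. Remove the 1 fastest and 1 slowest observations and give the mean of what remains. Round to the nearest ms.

Sorted: 226, 241, 249, 257, 263, 271, 300, 305, 336, 358
Drop lowest 1 (226) and highest 1 (358)
Remaining (n=8): Σ = 2222, mean = 2222/8 = 277.750

278 ms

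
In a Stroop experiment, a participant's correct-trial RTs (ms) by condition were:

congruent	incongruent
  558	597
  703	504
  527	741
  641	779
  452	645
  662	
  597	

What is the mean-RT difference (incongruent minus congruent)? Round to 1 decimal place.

61.8 ms

M(congruent) = 4140/7 = 591.429
M(incongruent) = 3266/5 = 653.200
Difference = 653.200 − 591.429 = 61.771 ms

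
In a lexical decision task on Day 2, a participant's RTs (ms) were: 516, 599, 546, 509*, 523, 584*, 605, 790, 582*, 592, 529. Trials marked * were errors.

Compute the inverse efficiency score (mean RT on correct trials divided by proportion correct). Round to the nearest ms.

808 ms

Correct trials (n=8): 516, 599, 546, 523, 605, 790, 592, 529
Mean correct RT = 4700/8 = 587.5000 ms
Proportion correct = 8/11
IES = 587.5000 / (8/11) = 807.812 ms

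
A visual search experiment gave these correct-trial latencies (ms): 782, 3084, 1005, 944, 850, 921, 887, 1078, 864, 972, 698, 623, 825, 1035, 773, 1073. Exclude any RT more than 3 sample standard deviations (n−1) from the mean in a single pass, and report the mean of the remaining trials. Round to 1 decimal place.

n = 16, ΣRT = 16414, M = 1025.875
Σ(x−M)² = 4771943.75; s = √(4771943.75/15) = 564.030
Cutoffs: 1025.875 ± 3·564.030 → [-666.2, 2718.0]
Outside: 3084 → excluded.
Retained (n=15): Σ = 13330, mean = 13330/15 = 888.667

888.7 ms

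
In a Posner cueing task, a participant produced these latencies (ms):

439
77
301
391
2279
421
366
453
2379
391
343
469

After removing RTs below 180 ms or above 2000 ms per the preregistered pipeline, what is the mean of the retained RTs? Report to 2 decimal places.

397.11 ms

Excluded: 77, 2279, 2379
Retained (n=9): Σ = 3574
Mean = 3574/9 = 397.1111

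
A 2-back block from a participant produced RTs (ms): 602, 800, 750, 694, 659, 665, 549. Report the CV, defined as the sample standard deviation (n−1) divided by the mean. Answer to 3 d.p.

0.126

n = 7, Σ = 4719, M = 674.1429
Σ(x−M)² = 43166.857; s = √(43166.857/6) = 84.8203
CV = 84.8203 / 674.1429 = 0.12582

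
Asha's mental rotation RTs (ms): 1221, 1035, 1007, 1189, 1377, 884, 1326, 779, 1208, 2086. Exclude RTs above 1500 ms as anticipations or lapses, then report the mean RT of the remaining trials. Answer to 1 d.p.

Excluded: 2086
Retained (n=9): Σ = 10026
Mean = 10026/9 = 1114.0000

1114.0 ms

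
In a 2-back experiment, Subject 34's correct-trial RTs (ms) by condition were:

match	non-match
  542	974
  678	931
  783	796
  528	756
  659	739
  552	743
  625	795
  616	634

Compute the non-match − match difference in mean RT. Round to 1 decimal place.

M(match) = 4983/8 = 622.875
M(non-match) = 6368/8 = 796.000
Difference = 796.000 − 622.875 = 173.125 ms

173.1 ms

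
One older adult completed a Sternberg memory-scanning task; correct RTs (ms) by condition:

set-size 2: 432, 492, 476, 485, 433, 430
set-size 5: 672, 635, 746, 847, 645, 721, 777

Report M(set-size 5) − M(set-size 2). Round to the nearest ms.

262 ms

M(set-size 2) = 2748/6 = 458.000
M(set-size 5) = 5043/7 = 720.429
Difference = 720.429 − 458.000 = 262.429 ms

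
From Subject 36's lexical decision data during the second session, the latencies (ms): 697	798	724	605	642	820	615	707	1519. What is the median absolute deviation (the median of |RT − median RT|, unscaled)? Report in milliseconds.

91 ms

Sorted: 605, 615, 642, 697, 707, 724, 798, 820, 1519 → median = 707
|x − 707|: 10, 91, 17, 102, 65, 113, 92, 0, 812
Sorted deviations: 0, 10, 17, 65, 91, 92, 102, 113, 812 → MAD = 91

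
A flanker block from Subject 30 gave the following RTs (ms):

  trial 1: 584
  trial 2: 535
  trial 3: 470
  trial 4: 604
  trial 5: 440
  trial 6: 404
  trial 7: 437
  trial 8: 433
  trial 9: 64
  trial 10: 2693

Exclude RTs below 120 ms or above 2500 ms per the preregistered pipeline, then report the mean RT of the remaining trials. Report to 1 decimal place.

Excluded: 64, 2693
Retained (n=8): Σ = 3907
Mean = 3907/8 = 488.3750

488.4 ms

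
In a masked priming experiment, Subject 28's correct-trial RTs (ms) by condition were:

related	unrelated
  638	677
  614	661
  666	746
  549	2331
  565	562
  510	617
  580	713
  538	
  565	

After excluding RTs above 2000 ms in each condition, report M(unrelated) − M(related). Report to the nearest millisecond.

unrelated: exclude 2331
M(related) = 5225/9 = 580.556
M(unrelated) = 3976/6 = 662.667
Difference = 662.667 − 580.556 = 82.111 ms

82 ms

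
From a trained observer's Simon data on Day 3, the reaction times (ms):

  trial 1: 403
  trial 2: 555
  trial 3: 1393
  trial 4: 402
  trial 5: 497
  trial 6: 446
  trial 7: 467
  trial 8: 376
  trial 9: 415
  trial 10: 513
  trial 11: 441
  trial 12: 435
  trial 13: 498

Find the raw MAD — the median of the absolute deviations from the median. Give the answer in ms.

Sorted: 376, 402, 403, 415, 435, 441, 446, 467, 497, 498, 513, 555, 1393 → median = 446
|x − 446|: 43, 109, 947, 44, 51, 0, 21, 70, 31, 67, 5, 11, 52
Sorted deviations: 0, 5, 11, 21, 31, 43, 44, 51, 52, 67, 70, 109, 947 → MAD = 44

44 ms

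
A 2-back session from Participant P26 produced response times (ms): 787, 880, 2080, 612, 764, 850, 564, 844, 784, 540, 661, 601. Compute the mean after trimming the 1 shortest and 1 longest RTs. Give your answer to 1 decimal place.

734.7 ms

Sorted: 540, 564, 601, 612, 661, 764, 784, 787, 844, 850, 880, 2080
Drop lowest 1 (540) and highest 1 (2080)
Remaining (n=10): Σ = 7347, mean = 7347/10 = 734.700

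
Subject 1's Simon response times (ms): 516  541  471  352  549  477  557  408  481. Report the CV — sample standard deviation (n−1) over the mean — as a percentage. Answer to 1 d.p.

n = 9, Σ = 4352, M = 483.5556
Σ(x−M)² = 37252.222; s = √(37252.222/8) = 68.2388
CV = 68.2388 / 483.5556 = 0.14112 = 14.112%

14.1%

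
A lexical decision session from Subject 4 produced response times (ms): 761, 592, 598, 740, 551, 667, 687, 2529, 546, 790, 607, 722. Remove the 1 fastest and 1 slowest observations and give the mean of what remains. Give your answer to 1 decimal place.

671.5 ms

Sorted: 546, 551, 592, 598, 607, 667, 687, 722, 740, 761, 790, 2529
Drop lowest 1 (546) and highest 1 (2529)
Remaining (n=10): Σ = 6715, mean = 6715/10 = 671.500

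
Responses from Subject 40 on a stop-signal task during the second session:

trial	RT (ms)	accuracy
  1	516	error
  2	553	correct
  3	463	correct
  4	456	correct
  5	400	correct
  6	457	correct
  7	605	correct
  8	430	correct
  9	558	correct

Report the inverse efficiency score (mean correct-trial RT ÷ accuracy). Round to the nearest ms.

552 ms

Correct trials (n=8): 553, 463, 456, 400, 457, 605, 430, 558
Mean correct RT = 3922/8 = 490.2500 ms
Proportion correct = 8/9
IES = 490.2500 / (8/9) = 551.531 ms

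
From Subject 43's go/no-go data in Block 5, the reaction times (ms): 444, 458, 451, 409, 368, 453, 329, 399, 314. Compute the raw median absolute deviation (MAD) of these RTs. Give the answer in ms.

42 ms

Sorted: 314, 329, 368, 399, 409, 444, 451, 453, 458 → median = 409
|x − 409|: 35, 49, 42, 0, 41, 44, 80, 10, 95
Sorted deviations: 0, 10, 35, 41, 42, 44, 49, 80, 95 → MAD = 42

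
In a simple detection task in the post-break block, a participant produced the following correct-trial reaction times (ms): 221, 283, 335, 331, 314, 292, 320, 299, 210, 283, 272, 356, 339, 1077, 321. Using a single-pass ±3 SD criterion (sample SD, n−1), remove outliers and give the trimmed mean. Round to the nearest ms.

n = 15, ΣRT = 5253, M = 350.200
Σ(x−M)² = 589576.40; s = √(589576.40/14) = 205.214
Cutoffs: 350.200 ± 3·205.214 → [-265.4, 965.8]
Outside: 1077 → excluded.
Retained (n=14): Σ = 4176, mean = 4176/14 = 298.286

298 ms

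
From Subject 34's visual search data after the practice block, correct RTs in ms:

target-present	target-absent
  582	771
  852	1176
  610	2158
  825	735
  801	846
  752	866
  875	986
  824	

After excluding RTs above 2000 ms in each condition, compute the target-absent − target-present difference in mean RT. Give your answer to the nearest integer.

target-absent: exclude 2158
M(target-present) = 6121/8 = 765.125
M(target-absent) = 5380/6 = 896.667
Difference = 896.667 − 765.125 = 131.542 ms

132 ms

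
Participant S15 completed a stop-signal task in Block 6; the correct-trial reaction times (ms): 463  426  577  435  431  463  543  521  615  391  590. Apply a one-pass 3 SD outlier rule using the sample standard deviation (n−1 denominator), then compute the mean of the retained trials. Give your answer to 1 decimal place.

495.9 ms

n = 11, ΣRT = 5455, M = 495.909
Σ(x−M)² = 58440.91; s = √(58440.91/10) = 76.447
Cutoffs: 495.909 ± 3·76.447 → [266.6, 725.2]
No RTs fall outside the cutoffs; all 11 retained. Mean = 5455/11 = 495.909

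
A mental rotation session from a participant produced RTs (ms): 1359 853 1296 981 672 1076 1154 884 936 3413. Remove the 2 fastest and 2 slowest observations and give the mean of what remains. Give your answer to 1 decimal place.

1054.5 ms

Sorted: 672, 853, 884, 936, 981, 1076, 1154, 1296, 1359, 3413
Drop lowest 2 (672, 853) and highest 2 (1359, 3413)
Remaining (n=6): Σ = 6327, mean = 6327/6 = 1054.500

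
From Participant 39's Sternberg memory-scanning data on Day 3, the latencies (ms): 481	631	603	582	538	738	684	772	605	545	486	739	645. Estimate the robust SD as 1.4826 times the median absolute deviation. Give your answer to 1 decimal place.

Sorted: 481, 486, 538, 545, 582, 603, 605, 631, 645, 684, 738, 739, 772 → median = 605
|x − 605| sorted: 0, 2, 23, 26, 40, 60, 67, 79, 119, 124, 133, 134, 167 → MAD = 67
Robust SD ≈ 1.4826 × 67 = 99.334

99.3 ms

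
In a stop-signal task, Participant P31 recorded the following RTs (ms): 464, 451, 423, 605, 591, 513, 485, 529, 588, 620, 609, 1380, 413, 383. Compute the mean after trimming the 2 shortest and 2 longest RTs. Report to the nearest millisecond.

526 ms

Sorted: 383, 413, 423, 451, 464, 485, 513, 529, 588, 591, 605, 609, 620, 1380
Drop lowest 2 (383, 413) and highest 2 (620, 1380)
Remaining (n=10): Σ = 5258, mean = 5258/10 = 525.800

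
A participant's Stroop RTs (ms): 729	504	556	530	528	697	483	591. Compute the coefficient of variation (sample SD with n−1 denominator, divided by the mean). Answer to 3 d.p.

n = 8, Σ = 4618, M = 577.2500
Σ(x−M)² = 56915.500; s = √(56915.500/7) = 90.1709
CV = 90.1709 / 577.2500 = 0.15621

0.156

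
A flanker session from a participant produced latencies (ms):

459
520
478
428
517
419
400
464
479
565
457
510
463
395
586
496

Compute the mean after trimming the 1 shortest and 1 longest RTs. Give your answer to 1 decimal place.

475.4 ms

Sorted: 395, 400, 419, 428, 457, 459, 463, 464, 478, 479, 496, 510, 517, 520, 565, 586
Drop lowest 1 (395) and highest 1 (586)
Remaining (n=14): Σ = 6655, mean = 6655/14 = 475.357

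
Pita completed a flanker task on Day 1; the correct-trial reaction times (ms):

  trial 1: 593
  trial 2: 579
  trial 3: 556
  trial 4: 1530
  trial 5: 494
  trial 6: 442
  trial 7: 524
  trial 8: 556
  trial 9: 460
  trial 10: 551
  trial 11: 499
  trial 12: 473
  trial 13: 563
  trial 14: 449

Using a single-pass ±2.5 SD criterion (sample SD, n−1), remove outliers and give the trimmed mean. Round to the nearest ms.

518 ms

n = 14, ΣRT = 8269, M = 590.643
Σ(x−M)² = 982513.21; s = √(982513.21/13) = 274.914
Cutoffs: 590.643 ± 2.5·274.914 → [-96.6, 1277.9]
Outside: 1530 → excluded.
Retained (n=13): Σ = 6739, mean = 6739/13 = 518.385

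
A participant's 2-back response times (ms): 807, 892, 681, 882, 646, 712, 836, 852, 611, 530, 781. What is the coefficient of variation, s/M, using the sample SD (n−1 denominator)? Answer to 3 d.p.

0.161

n = 11, Σ = 8230, M = 748.1818
Σ(x−M)² = 144303.636; s = √(144303.636/10) = 120.1264
CV = 120.1264 / 748.1818 = 0.16056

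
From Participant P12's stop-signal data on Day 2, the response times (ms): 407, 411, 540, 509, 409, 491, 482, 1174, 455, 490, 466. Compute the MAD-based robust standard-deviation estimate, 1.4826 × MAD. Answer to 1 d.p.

Sorted: 407, 409, 411, 455, 466, 482, 490, 491, 509, 540, 1174 → median = 482
|x − 482| sorted: 0, 8, 9, 16, 27, 27, 58, 71, 73, 75, 692 → MAD = 27
Robust SD ≈ 1.4826 × 27 = 40.030

40.0 ms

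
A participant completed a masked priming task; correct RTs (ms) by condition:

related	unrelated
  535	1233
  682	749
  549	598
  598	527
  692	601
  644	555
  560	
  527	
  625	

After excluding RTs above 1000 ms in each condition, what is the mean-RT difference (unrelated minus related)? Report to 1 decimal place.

4.7 ms

unrelated: exclude 1233
M(related) = 5412/9 = 601.333
M(unrelated) = 3030/5 = 606.000
Difference = 606.000 − 601.333 = 4.667 ms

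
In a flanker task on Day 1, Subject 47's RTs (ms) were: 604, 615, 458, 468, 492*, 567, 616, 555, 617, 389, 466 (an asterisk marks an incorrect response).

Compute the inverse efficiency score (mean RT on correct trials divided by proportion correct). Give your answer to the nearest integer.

Correct trials (n=10): 604, 615, 458, 468, 567, 616, 555, 617, 389, 466
Mean correct RT = 5355/10 = 535.5000 ms
Proportion correct = 10/11
IES = 535.5000 / (10/11) = 589.050 ms

589 ms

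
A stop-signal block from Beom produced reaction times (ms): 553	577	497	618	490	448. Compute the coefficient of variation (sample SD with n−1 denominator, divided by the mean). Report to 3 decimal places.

n = 6, Σ = 3183, M = 530.5000
Σ(x−M)² = 19893.500; s = √(19893.500/5) = 63.0769
CV = 63.0769 / 530.5000 = 0.11890

0.119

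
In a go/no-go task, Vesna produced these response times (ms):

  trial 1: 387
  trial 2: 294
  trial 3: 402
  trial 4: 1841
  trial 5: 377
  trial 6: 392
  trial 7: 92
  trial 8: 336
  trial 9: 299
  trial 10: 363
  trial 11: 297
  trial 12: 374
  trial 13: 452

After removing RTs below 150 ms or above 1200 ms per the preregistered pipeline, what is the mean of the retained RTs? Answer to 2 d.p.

Excluded: 92, 1841
Retained (n=11): Σ = 3973
Mean = 3973/11 = 361.1818

361.18 ms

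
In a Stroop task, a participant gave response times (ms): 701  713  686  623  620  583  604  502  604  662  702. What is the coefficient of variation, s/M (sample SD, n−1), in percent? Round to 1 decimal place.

10.1%

n = 11, Σ = 7000, M = 636.3636
Σ(x−M)² = 40922.545; s = √(40922.545/10) = 63.9707
CV = 63.9707 / 636.3636 = 0.10053 = 10.053%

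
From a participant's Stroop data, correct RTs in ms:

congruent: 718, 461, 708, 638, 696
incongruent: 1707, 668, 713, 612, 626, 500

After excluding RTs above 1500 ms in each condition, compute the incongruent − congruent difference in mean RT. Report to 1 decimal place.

incongruent: exclude 1707
M(congruent) = 3221/5 = 644.200
M(incongruent) = 3119/5 = 623.800
Difference = 623.800 − 644.200 = -20.400 ms

-20.4 ms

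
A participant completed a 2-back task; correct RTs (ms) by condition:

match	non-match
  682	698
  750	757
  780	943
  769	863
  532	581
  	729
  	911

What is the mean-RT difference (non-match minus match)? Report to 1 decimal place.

80.5 ms

M(match) = 3513/5 = 702.600
M(non-match) = 5482/7 = 783.143
Difference = 783.143 − 702.600 = 80.543 ms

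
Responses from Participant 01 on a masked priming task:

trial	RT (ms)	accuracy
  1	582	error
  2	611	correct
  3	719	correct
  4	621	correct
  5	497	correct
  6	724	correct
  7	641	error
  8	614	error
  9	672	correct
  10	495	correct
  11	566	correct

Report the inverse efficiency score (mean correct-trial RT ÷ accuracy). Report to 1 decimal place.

Correct trials (n=8): 611, 719, 621, 497, 724, 672, 495, 566
Mean correct RT = 4905/8 = 613.1250 ms
Proportion correct = 8/11
IES = 613.1250 / (8/11) = 843.047 ms

843.0 ms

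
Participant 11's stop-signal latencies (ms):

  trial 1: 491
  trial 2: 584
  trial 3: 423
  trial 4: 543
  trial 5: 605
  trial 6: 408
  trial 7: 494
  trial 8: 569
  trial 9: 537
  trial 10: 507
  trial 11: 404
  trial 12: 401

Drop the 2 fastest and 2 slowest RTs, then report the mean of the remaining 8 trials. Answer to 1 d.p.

496.5 ms

Sorted: 401, 404, 408, 423, 491, 494, 507, 537, 543, 569, 584, 605
Drop lowest 2 (401, 404) and highest 2 (584, 605)
Remaining (n=8): Σ = 3972, mean = 3972/8 = 496.500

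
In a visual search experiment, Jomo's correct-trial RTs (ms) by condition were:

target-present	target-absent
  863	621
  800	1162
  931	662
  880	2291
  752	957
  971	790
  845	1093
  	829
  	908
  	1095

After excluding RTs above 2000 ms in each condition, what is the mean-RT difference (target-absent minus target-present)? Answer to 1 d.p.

target-absent: exclude 2291
M(target-present) = 6042/7 = 863.143
M(target-absent) = 8117/9 = 901.889
Difference = 901.889 − 863.143 = 38.746 ms

38.7 ms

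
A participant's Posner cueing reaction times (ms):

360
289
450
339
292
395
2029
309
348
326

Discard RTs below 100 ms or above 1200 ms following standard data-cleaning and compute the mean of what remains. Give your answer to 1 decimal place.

Excluded: 2029
Retained (n=9): Σ = 3108
Mean = 3108/9 = 345.3333

345.3 ms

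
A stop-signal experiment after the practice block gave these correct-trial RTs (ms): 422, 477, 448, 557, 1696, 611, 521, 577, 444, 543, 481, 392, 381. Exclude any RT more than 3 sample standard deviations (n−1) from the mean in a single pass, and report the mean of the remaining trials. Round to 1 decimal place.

487.8 ms

n = 13, ΣRT = 7550, M = 580.769
Σ(x−M)² = 1408036.31; s = √(1408036.31/12) = 342.544
Cutoffs: 580.769 ± 3·342.544 → [-446.9, 1608.4]
Outside: 1696 → excluded.
Retained (n=12): Σ = 5854, mean = 5854/12 = 487.833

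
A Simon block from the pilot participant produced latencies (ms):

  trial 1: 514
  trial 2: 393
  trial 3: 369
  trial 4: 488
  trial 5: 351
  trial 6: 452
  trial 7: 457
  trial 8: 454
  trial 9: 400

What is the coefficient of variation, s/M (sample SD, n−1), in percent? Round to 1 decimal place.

n = 9, Σ = 3878, M = 430.8889
Σ(x−M)² = 24432.889; s = √(24432.889/8) = 55.2640
CV = 55.2640 / 430.8889 = 0.12826 = 12.826%

12.8%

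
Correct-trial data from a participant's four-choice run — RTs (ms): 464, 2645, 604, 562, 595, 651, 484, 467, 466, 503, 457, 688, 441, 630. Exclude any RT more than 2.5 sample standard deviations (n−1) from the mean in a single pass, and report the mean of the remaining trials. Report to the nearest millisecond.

539 ms

n = 14, ΣRT = 9657, M = 689.786
Σ(x−M)² = 4204630.36; s = √(4204630.36/13) = 568.712
Cutoffs: 689.786 ± 2.5·568.712 → [-732.0, 2111.6]
Outside: 2645 → excluded.
Retained (n=13): Σ = 7012, mean = 7012/13 = 539.385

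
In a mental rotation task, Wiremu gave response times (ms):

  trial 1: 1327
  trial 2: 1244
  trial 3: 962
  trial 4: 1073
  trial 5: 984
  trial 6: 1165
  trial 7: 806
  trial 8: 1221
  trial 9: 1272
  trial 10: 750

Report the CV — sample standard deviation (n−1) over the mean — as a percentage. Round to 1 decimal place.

18.5%

n = 10, Σ = 10804, M = 1080.4000
Σ(x−M)² = 359038.400; s = √(359038.400/9) = 199.7327
CV = 199.7327 / 1080.4000 = 0.18487 = 18.487%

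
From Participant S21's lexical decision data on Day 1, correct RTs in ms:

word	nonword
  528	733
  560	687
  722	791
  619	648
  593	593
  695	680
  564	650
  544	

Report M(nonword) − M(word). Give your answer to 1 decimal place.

M(word) = 4825/8 = 603.125
M(nonword) = 4782/7 = 683.143
Difference = 683.143 − 603.125 = 80.018 ms

80.0 ms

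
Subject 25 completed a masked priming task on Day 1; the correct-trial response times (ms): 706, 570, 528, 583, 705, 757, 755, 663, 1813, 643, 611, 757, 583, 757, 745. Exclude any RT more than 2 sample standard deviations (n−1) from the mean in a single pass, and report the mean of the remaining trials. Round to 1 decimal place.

n = 15, ΣRT = 11176, M = 745.067
Σ(x−M)² = 1309562.93; s = √(1309562.93/14) = 305.843
Cutoffs: 745.067 ± 2·305.843 → [133.4, 1356.8]
Outside: 1813 → excluded.
Retained (n=14): Σ = 9363, mean = 9363/14 = 668.786

668.8 ms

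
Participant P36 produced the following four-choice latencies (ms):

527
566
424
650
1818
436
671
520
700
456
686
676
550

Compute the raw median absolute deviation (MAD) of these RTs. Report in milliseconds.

Sorted: 424, 436, 456, 520, 527, 550, 566, 650, 671, 676, 686, 700, 1818 → median = 566
|x − 566|: 39, 0, 142, 84, 1252, 130, 105, 46, 134, 110, 120, 110, 16
Sorted deviations: 0, 16, 39, 46, 84, 105, 110, 110, 120, 130, 134, 142, 1252 → MAD = 110

110 ms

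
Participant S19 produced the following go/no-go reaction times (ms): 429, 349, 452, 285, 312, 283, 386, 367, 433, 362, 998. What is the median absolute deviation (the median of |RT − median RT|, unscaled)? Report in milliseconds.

62 ms

Sorted: 283, 285, 312, 349, 362, 367, 386, 429, 433, 452, 998 → median = 367
|x − 367|: 62, 18, 85, 82, 55, 84, 19, 0, 66, 5, 631
Sorted deviations: 0, 5, 18, 19, 55, 62, 66, 82, 84, 85, 631 → MAD = 62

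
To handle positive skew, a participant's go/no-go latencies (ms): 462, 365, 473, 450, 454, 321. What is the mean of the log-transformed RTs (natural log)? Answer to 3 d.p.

6.032

ln(RT): 6.1356, 5.8999, 6.1591, 6.1092, 6.1181, 5.7714
Σ ln(RT) = 36.1933
Mean = 36.1933/6 = 6.03222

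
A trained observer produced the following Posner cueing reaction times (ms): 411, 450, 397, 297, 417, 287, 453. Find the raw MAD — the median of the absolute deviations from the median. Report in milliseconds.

39 ms

Sorted: 287, 297, 397, 411, 417, 450, 453 → median = 411
|x − 411|: 0, 39, 14, 114, 6, 124, 42
Sorted deviations: 0, 6, 14, 39, 42, 114, 124 → MAD = 39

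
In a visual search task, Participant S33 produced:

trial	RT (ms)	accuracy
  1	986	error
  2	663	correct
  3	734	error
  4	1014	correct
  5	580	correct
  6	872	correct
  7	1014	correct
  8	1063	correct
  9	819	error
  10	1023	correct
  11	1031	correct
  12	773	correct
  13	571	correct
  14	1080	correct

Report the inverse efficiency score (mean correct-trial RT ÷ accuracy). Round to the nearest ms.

Correct trials (n=11): 663, 1014, 580, 872, 1014, 1063, 1023, 1031, 773, 571, 1080
Mean correct RT = 9684/11 = 880.3636 ms
Proportion correct = 11/14
IES = 880.3636 / (11/14) = 1120.463 ms

1120 ms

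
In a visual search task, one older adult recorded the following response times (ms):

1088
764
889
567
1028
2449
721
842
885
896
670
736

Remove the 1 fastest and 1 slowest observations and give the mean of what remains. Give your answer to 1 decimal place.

Sorted: 567, 670, 721, 736, 764, 842, 885, 889, 896, 1028, 1088, 2449
Drop lowest 1 (567) and highest 1 (2449)
Remaining (n=10): Σ = 8519, mean = 8519/10 = 851.900

851.9 ms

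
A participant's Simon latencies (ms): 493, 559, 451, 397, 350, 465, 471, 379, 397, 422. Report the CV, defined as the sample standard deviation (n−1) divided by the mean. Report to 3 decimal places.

0.141

n = 10, Σ = 4384, M = 438.4000
Σ(x−M)² = 34494.400; s = √(34494.400/9) = 61.9089
CV = 61.9089 / 438.4000 = 0.14122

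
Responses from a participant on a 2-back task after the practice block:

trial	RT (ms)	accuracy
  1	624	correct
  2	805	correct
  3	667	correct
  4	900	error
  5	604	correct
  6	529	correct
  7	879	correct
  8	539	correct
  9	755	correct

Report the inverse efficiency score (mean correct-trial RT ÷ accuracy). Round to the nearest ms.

Correct trials (n=8): 624, 805, 667, 604, 529, 879, 539, 755
Mean correct RT = 5402/8 = 675.2500 ms
Proportion correct = 8/9
IES = 675.2500 / (8/9) = 759.656 ms

760 ms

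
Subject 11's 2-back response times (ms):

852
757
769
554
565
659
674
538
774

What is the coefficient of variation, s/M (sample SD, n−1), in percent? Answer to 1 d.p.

16.5%

n = 9, Σ = 6142, M = 682.4444
Σ(x−M)² = 101958.222; s = √(101958.222/8) = 112.8928
CV = 112.8928 / 682.4444 = 0.16542 = 16.542%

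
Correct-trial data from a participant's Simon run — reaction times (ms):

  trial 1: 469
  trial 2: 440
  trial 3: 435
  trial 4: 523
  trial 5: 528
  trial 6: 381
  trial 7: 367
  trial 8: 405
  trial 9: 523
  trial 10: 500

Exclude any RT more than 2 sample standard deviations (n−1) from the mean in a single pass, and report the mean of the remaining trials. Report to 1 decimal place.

n = 10, ΣRT = 4571, M = 457.100
Σ(x−M)² = 33098.90; s = √(33098.90/9) = 60.644
Cutoffs: 457.100 ± 2·60.644 → [335.8, 578.4]
No RTs fall outside the cutoffs; all 10 retained. Mean = 4571/10 = 457.100

457.1 ms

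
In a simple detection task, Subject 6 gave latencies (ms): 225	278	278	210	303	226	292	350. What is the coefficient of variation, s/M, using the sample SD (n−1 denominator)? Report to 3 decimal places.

n = 8, Σ = 2162, M = 270.2500
Σ(x−M)² = 15661.500; s = √(15661.500/7) = 47.3007
CV = 47.3007 / 270.2500 = 0.17503

0.175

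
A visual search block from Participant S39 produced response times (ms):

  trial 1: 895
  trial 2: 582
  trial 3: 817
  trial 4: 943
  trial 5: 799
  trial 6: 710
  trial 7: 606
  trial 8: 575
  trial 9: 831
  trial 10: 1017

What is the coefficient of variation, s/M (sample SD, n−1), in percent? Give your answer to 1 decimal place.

20.0%

n = 10, Σ = 7775, M = 777.5000
Σ(x−M)² = 216636.500; s = √(216636.500/9) = 155.1474
CV = 155.1474 / 777.5000 = 0.19955 = 19.955%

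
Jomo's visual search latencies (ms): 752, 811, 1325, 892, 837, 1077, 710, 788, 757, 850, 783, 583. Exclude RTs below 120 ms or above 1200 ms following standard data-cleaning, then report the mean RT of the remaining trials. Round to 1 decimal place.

803.6 ms

Excluded: 1325
Retained (n=11): Σ = 8840
Mean = 8840/11 = 803.6364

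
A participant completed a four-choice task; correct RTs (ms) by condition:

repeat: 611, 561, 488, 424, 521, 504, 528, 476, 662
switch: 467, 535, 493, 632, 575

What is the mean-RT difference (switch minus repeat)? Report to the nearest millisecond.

M(repeat) = 4775/9 = 530.556
M(switch) = 2702/5 = 540.400
Difference = 540.400 − 530.556 = 9.844 ms

10 ms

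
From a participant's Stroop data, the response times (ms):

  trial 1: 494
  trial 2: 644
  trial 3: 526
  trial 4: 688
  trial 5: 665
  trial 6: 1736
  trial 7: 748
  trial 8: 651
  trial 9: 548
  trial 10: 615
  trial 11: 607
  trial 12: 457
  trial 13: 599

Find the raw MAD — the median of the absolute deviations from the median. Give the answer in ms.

67 ms

Sorted: 457, 494, 526, 548, 599, 607, 615, 644, 651, 665, 688, 748, 1736 → median = 615
|x − 615|: 121, 29, 89, 73, 50, 1121, 133, 36, 67, 0, 8, 158, 16
Sorted deviations: 0, 8, 16, 29, 36, 50, 67, 73, 89, 121, 133, 158, 1121 → MAD = 67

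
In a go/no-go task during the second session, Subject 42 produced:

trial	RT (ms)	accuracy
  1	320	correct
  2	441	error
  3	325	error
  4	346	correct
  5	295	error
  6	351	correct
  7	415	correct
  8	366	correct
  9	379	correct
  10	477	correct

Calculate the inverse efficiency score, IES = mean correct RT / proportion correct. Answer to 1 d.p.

541.6 ms

Correct trials (n=7): 320, 346, 351, 415, 366, 379, 477
Mean correct RT = 2654/7 = 379.1429 ms
Proportion correct = 7/10
IES = 379.1429 / (7/10) = 541.633 ms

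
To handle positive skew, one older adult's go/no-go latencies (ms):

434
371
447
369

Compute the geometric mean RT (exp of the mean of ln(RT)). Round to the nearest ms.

404 ms

ln(RT): 6.0730, 5.9162, 6.1026, 5.9108
Mean ln(RT) = 24.0026/4 = 6.00065
Geometric mean = exp(6.00065) = 403.69 ms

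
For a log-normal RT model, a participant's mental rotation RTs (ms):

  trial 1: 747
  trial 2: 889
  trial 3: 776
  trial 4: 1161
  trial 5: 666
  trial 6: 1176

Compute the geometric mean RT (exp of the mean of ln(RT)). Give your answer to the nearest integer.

ln(RT): 6.6161, 6.7901, 6.6542, 7.0570, 6.5013, 7.0699
Mean ln(RT) = 40.6885/6 = 6.78142
Geometric mean = exp(6.78142) = 881.32 ms

881 ms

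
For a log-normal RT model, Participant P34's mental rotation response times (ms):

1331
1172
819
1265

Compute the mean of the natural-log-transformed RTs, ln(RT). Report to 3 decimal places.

7.028

ln(RT): 7.1937, 7.0665, 6.7081, 7.1428
Σ ln(RT) = 28.1111
Mean = 28.1111/4 = 7.02777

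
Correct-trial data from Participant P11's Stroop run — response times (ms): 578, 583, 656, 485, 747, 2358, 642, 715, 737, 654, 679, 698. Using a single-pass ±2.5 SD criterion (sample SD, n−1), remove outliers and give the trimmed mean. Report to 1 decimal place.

n = 12, ΣRT = 9532, M = 794.333
Σ(x−M)² = 2728640.67; s = √(2728640.67/11) = 498.054
Cutoffs: 794.333 ± 2.5·498.054 → [-450.8, 2039.5]
Outside: 2358 → excluded.
Retained (n=11): Σ = 7174, mean = 7174/11 = 652.182

652.2 ms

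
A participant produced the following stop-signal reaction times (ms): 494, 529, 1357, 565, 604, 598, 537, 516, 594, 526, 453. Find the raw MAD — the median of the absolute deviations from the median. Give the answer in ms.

Sorted: 453, 494, 516, 526, 529, 537, 565, 594, 598, 604, 1357 → median = 537
|x − 537|: 43, 8, 820, 28, 67, 61, 0, 21, 57, 11, 84
Sorted deviations: 0, 8, 11, 21, 28, 43, 57, 61, 67, 84, 820 → MAD = 43

43 ms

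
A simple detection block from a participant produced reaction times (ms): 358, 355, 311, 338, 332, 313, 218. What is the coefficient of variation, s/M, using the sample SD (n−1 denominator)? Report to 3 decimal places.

n = 7, Σ = 2225, M = 317.8571
Σ(x−M)² = 13638.857; s = √(13638.857/6) = 47.6775
CV = 47.6775 / 317.8571 = 0.15000

0.150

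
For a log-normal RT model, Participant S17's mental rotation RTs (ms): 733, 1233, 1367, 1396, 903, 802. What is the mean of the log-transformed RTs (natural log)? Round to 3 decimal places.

ln(RT): 6.5971, 7.1172, 7.2204, 7.2414, 6.8057, 6.6871
Σ ln(RT) = 41.6689
Mean = 41.6689/6 = 6.94482

6.945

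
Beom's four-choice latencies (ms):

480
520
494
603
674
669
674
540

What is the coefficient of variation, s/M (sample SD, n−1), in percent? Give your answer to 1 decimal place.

14.3%

n = 8, Σ = 4654, M = 581.7500
Σ(x−M)² = 48693.500; s = √(48693.500/7) = 83.4039
CV = 83.4039 / 581.7500 = 0.14337 = 14.337%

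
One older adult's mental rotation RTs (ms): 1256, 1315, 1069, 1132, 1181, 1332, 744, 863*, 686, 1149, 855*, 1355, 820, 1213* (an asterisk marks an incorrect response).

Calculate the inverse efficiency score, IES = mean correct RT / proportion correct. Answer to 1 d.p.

Correct trials (n=11): 1256, 1315, 1069, 1132, 1181, 1332, 744, 686, 1149, 1355, 820
Mean correct RT = 12039/11 = 1094.4545 ms
Proportion correct = 11/14
IES = 1094.4545 / (11/14) = 1392.942 ms

1392.9 ms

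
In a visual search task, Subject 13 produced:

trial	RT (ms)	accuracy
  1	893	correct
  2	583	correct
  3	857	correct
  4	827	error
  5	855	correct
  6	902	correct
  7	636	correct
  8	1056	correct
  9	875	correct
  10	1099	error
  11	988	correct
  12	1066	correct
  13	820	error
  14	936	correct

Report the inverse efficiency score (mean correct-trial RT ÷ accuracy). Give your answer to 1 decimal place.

Correct trials (n=11): 893, 583, 857, 855, 902, 636, 1056, 875, 988, 1066, 936
Mean correct RT = 9647/11 = 877.0000 ms
Proportion correct = 11/14
IES = 877.0000 / (11/14) = 1116.182 ms

1116.2 ms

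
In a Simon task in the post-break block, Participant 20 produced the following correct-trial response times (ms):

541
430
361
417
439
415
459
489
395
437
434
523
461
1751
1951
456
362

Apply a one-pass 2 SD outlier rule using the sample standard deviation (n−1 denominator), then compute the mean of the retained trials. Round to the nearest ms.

n = 17, ΣRT = 10321, M = 607.118
Σ(x−M)² = 3563259.76; s = √(3563259.76/16) = 471.915
Cutoffs: 607.118 ± 2·471.915 → [-336.7, 1550.9]
Outside: 1751, 1951 → excluded.
Retained (n=15): Σ = 6619, mean = 6619/15 = 441.267

441 ms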